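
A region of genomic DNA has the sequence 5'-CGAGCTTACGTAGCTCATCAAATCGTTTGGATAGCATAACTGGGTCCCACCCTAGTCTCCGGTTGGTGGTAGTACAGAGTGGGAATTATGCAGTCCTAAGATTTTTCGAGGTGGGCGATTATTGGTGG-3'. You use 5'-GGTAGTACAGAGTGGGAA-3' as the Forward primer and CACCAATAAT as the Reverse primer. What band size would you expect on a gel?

The forward primer matches the template at positions 68–85.
The reverse primer's reverse complement is ATTATTGGTG, which matches the template at positions 118–127.
Amplicon spans positions 68–127: 60 bp.

60 bp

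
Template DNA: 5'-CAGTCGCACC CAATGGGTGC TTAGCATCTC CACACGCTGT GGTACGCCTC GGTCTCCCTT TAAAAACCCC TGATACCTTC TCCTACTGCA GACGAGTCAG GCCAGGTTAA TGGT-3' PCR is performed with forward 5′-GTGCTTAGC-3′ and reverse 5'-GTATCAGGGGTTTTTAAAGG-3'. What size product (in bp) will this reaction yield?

60 bp

Forward primer GTGCTTAGC is found on the top strand at positions 17–25.
Taking the reverse complement of GTATCAGGGGTTTTTAAAGG gives CCTTTAAAAACCCCTGATAC, found at positions 57–76 on the template; the primer anneals here to the top strand with its 3' end pointing upstream.
The product runs from position 17 to position 76, so its length is 76 − 17 + 1 = 60 bp.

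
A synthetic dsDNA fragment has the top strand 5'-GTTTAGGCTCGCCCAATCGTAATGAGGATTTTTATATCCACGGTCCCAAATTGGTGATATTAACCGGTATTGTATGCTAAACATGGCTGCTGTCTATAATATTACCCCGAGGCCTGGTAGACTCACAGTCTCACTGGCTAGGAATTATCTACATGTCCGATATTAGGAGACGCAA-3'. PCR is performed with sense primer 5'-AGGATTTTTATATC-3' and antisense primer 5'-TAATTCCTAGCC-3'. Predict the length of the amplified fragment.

123 bp

The forward primer matches the template at positions 25–38.
Reverse complement of the reverse primer: GGCTAGGAATTA. This occurs on the top strand at positions 136–147.
The product runs from position 25 to position 147, so its length is 147 − 25 + 1 = 123 bp.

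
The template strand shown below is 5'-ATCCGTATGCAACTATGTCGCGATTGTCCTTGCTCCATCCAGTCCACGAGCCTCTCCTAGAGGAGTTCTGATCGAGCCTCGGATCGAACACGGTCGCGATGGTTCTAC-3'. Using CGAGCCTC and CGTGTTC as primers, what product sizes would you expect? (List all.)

46 bp, 20 bp

The forward primer CGAGCCTC matches the top strand at positions 47–54, 73–80.
The reverse primer's reverse complement is GAACACG, matching at positions 86–92.
Each forward site pairs with the reverse site to give a product ending at position 92: sizes 46, 20 bp.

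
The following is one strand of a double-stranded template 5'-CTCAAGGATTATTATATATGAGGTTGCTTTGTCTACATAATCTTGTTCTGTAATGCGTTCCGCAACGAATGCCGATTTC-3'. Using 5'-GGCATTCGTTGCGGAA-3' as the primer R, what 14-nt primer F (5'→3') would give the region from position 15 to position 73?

The reverse primer's reverse complement TTCCGCAACGAATGCC matches the template at positions 58–73; the product starts at position 15.
The forward primer is identical to the top strand over positions 15–28: TATATGAGGTTGCT.

5'-TATATGAGGTTGCT-3'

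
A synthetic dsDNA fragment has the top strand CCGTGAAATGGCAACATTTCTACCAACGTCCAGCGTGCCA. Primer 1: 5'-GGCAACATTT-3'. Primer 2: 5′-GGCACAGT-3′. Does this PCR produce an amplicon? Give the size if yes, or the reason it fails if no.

Primer 2 (GGCACAGT) does not match the top strand, and its reverse complement ACTGTGCC does not match either.
With no annealing site for primer 2, no amplification occurs.

No product — primer 2 has no binding site in the template.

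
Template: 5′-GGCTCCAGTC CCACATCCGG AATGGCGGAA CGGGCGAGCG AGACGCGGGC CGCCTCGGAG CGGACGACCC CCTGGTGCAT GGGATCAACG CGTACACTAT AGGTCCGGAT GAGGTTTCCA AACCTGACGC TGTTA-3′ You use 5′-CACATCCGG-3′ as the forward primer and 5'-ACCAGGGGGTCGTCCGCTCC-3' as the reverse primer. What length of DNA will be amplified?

65 bp

The forward primer matches the template at positions 12–20.
The reverse primer's reverse complement is GGAGCGGACGACCCCCTGGT, which matches the template at positions 57–76.
Amplicon spans positions 12–76: 65 bp.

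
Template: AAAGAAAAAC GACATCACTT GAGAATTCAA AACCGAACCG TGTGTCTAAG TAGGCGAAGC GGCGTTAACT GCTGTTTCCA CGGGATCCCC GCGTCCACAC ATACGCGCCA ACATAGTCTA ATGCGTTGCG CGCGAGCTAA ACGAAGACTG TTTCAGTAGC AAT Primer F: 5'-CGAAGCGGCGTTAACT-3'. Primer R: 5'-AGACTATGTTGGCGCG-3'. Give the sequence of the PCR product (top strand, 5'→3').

Forward primer CGAAGCGGCGTTAACT is found on the top strand at positions 55–70.
Taking the reverse complement of AGACTATGTTGGCGCG gives CGCGCCAACATAGTCT, found at positions 104–119 on the template; the primer anneals here to the top strand with its 3' end pointing upstream.
The product is the template from position 55 through 119 (65 bp).

5'-CGAAGCGGCGTTAACTGCTGTTTCCACGGGATCCCCGCGTCCACACATACGCGCCAACATAGTCT-3'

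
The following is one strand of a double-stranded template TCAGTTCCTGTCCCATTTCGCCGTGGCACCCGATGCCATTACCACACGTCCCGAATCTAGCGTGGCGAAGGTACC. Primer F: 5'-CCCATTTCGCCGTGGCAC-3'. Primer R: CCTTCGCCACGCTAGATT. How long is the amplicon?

Scanning the template, CCCATTTCGCCGTGGCAC occurs at positions 12–29; this primer anneals to the bottom strand there with its 3' end pointing downstream.
Taking the reverse complement of CCTTCGCCACGCTAGATT gives AATCTAGCGTGGCGAAGG, found at positions 54–71 on the template; the primer anneals here to the top strand with its 3' end pointing upstream.
Amplicon spans positions 12–71: 60 bp.

60 bp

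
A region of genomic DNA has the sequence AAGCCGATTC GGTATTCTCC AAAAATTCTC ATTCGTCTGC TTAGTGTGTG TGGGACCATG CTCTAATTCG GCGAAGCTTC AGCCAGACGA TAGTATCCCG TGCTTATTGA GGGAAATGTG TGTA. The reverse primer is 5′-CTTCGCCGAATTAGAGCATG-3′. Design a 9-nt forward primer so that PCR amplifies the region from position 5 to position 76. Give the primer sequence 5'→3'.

The reverse primer's reverse complement CATGCTCTAATTCGGCGAAG matches the template at positions 57–76; the product starts at position 5.
The forward primer is identical to the top strand over positions 5–13: CGATTCGGT.

5'-CGATTCGGT-3'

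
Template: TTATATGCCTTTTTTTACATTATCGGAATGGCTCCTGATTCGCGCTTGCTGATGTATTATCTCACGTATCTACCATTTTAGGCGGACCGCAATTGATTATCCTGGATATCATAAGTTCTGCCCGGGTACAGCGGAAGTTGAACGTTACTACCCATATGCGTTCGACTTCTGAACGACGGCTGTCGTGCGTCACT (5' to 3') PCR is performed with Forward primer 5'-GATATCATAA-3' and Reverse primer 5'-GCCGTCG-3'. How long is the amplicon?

76 bp

Forward primer GATATCATAA is found on the top strand at positions 105–114.
Taking the reverse complement of GCCGTCG gives CGACGGC, found at positions 174–180 on the template; the primer anneals here to the top strand with its 3' end pointing upstream.
Product length = (reverse-primer end) − (forward-primer start) + 1 = 180 − 105 + 1 = 76 bp.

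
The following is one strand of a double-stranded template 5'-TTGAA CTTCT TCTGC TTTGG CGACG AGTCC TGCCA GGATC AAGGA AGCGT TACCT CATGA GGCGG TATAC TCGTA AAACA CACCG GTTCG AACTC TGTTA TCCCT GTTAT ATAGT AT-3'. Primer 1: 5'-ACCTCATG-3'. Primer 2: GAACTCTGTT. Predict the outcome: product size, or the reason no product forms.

No product — both primers anneal to the same strand and extend in the same direction.

Primer 1 (ACCTCATG) matches the top strand at positions 52–59 (3' end points downstream).
Primer 2 (GAACTCTGTT) also matches the top strand directly, at positions 90–99 — its reverse complement AACAGAGTTC is not present.
Both primers anneal to the bottom strand with 3' ends pointing the same way, so neither can prime synthesis back toward the other.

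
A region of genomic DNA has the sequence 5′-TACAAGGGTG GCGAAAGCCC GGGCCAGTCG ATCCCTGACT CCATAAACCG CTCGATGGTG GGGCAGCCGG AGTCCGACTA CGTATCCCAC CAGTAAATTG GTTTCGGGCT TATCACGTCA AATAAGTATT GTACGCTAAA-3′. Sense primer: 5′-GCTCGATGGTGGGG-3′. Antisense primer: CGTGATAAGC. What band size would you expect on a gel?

The forward primer matches the template at positions 50–63.
The reverse primer's reverse complement is GCTTATCACG, which matches the template at positions 108–117.
Amplicon spans positions 50–117: 68 bp.

68 bp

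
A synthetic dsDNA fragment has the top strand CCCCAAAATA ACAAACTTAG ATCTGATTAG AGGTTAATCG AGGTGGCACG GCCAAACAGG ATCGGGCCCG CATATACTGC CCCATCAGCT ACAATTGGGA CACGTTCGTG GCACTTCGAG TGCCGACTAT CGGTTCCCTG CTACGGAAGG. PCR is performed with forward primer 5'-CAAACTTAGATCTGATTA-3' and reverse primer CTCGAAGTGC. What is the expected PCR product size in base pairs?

The forward primer matches the template at positions 12–29.
The reverse primer's reverse complement is GCACTTCGAG, which matches the template at positions 111–120.
The product runs from position 12 to position 120, so its length is 120 − 12 + 1 = 109 bp.

109 bp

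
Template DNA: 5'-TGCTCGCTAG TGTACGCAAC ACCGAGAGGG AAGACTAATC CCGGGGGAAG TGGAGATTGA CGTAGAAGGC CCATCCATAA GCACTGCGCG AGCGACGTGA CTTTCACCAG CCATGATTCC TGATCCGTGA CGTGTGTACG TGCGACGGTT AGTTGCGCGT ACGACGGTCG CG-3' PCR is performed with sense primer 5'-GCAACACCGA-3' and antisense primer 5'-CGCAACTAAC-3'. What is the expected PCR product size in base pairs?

142 bp

The forward primer matches the template at positions 16–25.
Reverse complement of the reverse primer: GTTAGTTGCG. This occurs on the top strand at positions 148–157.
Amplicon spans positions 16–157: 142 bp.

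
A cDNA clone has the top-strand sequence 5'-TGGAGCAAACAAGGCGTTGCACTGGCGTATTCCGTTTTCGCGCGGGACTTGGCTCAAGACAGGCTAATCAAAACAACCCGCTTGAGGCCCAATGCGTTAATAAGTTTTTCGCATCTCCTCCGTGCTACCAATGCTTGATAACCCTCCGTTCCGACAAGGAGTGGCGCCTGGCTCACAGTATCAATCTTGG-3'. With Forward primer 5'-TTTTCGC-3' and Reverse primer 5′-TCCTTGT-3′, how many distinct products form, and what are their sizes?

Two products: 126 bp, 55 bp

The forward primer TTTTCGC matches the top strand at positions 35–41, 106–112.
The reverse primer's reverse complement is ACAAGGA, matching at positions 154–160.
Each forward site pairs with the reverse site to give a product ending at position 160: sizes 126, 55 bp.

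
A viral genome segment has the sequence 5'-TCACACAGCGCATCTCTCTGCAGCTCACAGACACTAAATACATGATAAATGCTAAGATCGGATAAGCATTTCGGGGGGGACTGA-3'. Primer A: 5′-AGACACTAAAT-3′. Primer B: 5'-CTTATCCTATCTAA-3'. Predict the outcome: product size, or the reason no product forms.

No product — primer B has no binding site in the template.

Primer B (CTTATCCTATCTAA) does not match the top strand, and its reverse complement TTAGATAGGATAAG does not match either.
With no annealing site for primer B, no amplification occurs.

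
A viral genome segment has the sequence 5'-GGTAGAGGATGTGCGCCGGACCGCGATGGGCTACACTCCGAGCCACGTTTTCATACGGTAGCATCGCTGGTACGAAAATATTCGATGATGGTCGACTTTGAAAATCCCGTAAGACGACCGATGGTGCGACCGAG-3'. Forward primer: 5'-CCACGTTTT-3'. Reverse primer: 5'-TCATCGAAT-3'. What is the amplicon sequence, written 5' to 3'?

The forward primer matches the template at positions 43–51.
Taking the reverse complement of TCATCGAAT gives ATTCGATGA, found at positions 80–88 on the template; the primer anneals here to the top strand with its 3' end pointing upstream.
The product is the template from position 43 through 88 (46 bp).

5'-CCACGTTTTCATACGGTAGCATCGCTGGTACGAAAATATTCGATGA-3'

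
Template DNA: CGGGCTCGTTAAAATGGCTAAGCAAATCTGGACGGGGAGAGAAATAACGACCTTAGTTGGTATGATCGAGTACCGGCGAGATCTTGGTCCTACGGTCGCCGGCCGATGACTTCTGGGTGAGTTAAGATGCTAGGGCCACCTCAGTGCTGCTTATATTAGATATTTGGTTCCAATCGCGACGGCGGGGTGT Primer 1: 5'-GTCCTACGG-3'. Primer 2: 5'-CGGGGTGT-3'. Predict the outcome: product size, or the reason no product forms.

Primer 1 (GTCCTACGG) matches the top strand at positions 87–95 (3' end points downstream).
Primer 2 (CGGGGTGT) also matches the top strand directly, at positions 183–190 — its reverse complement ACACCCCG is not present.
Both primers anneal to the bottom strand with 3' ends pointing the same way, so neither can prime synthesis back toward the other.

No product — both primers anneal to the same strand and extend in the same direction.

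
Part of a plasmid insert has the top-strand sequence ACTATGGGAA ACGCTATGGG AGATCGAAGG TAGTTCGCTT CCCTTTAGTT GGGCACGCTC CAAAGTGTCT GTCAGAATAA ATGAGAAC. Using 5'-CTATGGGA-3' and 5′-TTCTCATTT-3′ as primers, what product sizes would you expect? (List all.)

The forward primer CTATGGGA matches the top strand at positions 2–9, 14–21.
The reverse primer's reverse complement is AAATGAGAA, matching at positions 79–87.
Each forward site pairs with the reverse site to give a product ending at position 87: sizes 86, 74 bp.

86 bp, 74 bp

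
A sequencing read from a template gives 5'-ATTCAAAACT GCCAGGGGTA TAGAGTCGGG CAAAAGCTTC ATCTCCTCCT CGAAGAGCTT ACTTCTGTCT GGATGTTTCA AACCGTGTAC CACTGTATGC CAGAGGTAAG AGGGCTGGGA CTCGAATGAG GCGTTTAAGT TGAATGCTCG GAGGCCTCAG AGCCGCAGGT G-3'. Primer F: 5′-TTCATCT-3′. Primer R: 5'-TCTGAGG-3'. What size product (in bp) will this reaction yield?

The forward primer matches the template at positions 38–44.
Taking the reverse complement of TCTGAGG gives CCTCAGA, found at positions 155–161 on the template; the primer anneals here to the top strand with its 3' end pointing upstream.
The product runs from position 38 to position 161, so its length is 161 − 38 + 1 = 124 bp.

124 bp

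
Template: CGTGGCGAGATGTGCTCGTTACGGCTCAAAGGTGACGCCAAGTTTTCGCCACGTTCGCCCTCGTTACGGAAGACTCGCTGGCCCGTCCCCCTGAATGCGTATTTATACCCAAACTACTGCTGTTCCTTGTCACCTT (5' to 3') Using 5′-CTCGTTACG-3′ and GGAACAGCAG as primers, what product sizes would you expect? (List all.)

The forward primer CTCGTTACG matches the top strand at positions 15–23, 60–68.
The reverse primer's reverse complement is CTGCTGTTCC, matching at positions 117–126.
Each forward site pairs with the reverse site to give a product ending at position 126: sizes 112, 67 bp.

112 bp, 67 bp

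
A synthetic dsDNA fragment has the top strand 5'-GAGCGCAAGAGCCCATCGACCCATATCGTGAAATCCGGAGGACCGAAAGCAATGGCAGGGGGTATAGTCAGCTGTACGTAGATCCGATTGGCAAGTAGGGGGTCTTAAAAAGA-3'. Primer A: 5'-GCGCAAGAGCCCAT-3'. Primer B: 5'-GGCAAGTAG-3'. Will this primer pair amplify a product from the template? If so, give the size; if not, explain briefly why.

Primer A (GCGCAAGAGCCCAT) matches the top strand at positions 3–16 (3' end points downstream).
Primer B (GGCAAGTAG) also matches the top strand directly, at positions 90–98 — its reverse complement CTACTTGCC is not present.
Both primers anneal to the bottom strand with 3' ends pointing the same way, so neither can prime synthesis back toward the other.

No product — both primers anneal to the same strand and extend in the same direction.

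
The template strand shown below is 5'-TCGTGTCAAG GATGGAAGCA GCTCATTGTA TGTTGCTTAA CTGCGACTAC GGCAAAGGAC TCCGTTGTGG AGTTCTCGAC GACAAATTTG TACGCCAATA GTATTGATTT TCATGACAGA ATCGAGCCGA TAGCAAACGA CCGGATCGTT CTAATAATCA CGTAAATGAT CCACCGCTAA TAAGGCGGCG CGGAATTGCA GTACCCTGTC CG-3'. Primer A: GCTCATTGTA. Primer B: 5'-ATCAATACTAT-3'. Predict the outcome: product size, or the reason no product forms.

Yes — an 88 bp product.

Primer A (GCTCATTGTA) matches the top strand at positions 21–30; it acts as a forward primer.
Primer B's reverse complement is ATAGTATTGAT, matching the top strand at positions 98–108; it acts as a reverse primer.
The 3' ends face each other across positions 21–108, giving an 88 bp product.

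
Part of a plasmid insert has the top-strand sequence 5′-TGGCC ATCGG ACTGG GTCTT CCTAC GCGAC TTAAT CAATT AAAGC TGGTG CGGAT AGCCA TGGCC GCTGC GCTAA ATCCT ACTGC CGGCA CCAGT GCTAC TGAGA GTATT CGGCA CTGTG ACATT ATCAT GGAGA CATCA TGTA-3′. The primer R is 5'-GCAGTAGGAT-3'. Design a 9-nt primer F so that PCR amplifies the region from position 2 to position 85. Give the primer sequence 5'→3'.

5'-GGCCATCGG-3'

The reverse primer's reverse complement ATCCTACTGC matches the template at positions 76–85; the product starts at position 2.
The forward primer is identical to the top strand over positions 2–10: GGCCATCGG.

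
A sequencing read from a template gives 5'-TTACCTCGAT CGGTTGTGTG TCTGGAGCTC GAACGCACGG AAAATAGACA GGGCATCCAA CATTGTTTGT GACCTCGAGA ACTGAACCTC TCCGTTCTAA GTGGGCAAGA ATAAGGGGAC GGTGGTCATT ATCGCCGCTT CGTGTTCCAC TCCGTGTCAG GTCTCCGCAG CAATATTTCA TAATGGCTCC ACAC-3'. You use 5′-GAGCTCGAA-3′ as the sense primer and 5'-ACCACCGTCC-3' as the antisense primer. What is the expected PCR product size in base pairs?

102 bp

Scanning the template, GAGCTCGAA occurs at positions 25–33; this primer anneals to the bottom strand there with its 3' end pointing downstream.
Reverse complement of the reverse primer: GGACGGTGGT. This occurs on the top strand at positions 117–126.
Amplicon spans positions 25–126: 102 bp.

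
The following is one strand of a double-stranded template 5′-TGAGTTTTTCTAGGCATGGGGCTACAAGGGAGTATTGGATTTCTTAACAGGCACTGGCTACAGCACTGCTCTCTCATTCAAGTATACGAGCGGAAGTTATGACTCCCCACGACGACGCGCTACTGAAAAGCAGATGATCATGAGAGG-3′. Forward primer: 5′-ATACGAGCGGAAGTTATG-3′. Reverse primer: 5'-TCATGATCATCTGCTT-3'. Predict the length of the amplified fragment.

60 bp

Scanning the template, ATACGAGCGGAAGTTATG occurs at positions 84–101; this primer anneals to the bottom strand there with its 3' end pointing downstream.
The reverse primer's reverse complement is AAGCAGATGATCATGA, which matches the template at positions 128–143.
The product runs from position 84 to position 143, so its length is 143 − 84 + 1 = 60 bp.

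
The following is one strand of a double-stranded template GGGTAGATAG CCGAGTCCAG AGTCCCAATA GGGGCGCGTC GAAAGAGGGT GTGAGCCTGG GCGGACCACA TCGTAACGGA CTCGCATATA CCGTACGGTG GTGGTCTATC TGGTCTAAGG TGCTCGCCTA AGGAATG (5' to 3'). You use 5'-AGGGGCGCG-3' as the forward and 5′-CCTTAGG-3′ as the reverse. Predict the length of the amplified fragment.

The forward primer matches the template at positions 30–38.
Taking the reverse complement of CCTTAGG gives CCTAAGG, found at positions 127–133 on the template; the primer anneals here to the top strand with its 3' end pointing upstream.
Product length = (reverse-primer end) − (forward-primer start) + 1 = 133 − 30 + 1 = 104 bp.

104 bp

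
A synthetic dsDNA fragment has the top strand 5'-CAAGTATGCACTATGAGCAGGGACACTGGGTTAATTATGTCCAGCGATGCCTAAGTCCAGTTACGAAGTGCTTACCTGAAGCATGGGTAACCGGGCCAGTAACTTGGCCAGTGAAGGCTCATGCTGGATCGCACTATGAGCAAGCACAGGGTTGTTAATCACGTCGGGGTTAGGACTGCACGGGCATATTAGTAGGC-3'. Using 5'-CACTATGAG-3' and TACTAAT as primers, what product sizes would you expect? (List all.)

The forward primer CACTATGAG matches the top strand at positions 9–17, 132–140.
The reverse primer's reverse complement is ATTAGTA, matching at positions 188–194.
Each forward site pairs with the reverse site to give a product ending at position 194: sizes 186, 63 bp.

186 bp, 63 bp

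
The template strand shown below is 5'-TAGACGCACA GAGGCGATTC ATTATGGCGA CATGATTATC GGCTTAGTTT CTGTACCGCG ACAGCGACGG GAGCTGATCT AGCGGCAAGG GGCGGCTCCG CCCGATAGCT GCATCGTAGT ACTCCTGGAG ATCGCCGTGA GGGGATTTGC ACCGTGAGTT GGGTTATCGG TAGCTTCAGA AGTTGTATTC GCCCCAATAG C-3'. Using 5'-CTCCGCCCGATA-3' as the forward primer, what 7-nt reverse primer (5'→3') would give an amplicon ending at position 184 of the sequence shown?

5'-AACTTCT-3'

The forward primer binds at positions 96–107; the product's 3' end on the top strand is position 184.
The reverse primer anneals to the top strand over positions 178–184, i.e. to AGAAGTT.
Its sequence written 5'→3' is the reverse complement: AACTTCT.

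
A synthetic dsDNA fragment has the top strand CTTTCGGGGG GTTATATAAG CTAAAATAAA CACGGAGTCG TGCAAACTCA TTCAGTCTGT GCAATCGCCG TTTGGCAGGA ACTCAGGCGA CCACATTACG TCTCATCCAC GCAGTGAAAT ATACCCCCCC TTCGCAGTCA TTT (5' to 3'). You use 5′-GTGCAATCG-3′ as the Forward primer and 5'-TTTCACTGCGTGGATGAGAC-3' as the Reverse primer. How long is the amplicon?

61 bp

Forward primer GTGCAATCG is found on the top strand at positions 59–67.
The reverse primer's reverse complement is GTCTCATCCACGCAGTGAAA, which matches the template at positions 100–119.
The product runs from position 59 to position 119, so its length is 119 − 59 + 1 = 61 bp.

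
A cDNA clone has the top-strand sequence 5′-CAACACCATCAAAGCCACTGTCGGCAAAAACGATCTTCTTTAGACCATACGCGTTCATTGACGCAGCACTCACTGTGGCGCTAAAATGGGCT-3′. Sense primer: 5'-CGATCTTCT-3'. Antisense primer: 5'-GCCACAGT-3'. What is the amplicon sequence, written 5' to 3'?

5'-CGATCTTCTTTAGACCATACGCGTTCATTGACGCAGCACTCACTGTGGC-3'

Forward primer CGATCTTCT is found on the top strand at positions 31–39.
The reverse primer's reverse complement is ACTGTGGC, which matches the template at positions 72–79.
The product is the template from position 31 through 79 (49 bp).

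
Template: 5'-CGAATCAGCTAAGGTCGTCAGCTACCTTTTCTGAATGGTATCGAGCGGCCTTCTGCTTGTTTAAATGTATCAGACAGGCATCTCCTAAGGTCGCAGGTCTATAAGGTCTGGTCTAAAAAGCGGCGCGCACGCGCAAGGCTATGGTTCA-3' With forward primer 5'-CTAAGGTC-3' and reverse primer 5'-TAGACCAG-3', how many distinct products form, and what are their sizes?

The forward primer CTAAGGTC matches the top strand at positions 9–16, 85–92.
The reverse primer's reverse complement is CTGGTCTA, matching at positions 108–115.
Each forward site pairs with the reverse site to give a product ending at position 115: sizes 107, 31 bp.

Two products: 107 bp, 31 bp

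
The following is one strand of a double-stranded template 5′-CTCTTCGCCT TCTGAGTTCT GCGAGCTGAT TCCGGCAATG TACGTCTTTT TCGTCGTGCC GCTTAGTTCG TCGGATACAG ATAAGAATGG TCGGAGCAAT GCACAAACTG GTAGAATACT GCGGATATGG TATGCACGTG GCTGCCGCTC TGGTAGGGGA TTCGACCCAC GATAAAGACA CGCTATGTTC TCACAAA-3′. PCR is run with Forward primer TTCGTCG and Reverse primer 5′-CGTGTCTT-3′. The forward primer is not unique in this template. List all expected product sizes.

133 bp, 116 bp

The forward primer TTCGTCG matches the top strand at positions 50–56, 67–73.
The reverse primer's reverse complement is AAGACACG, matching at positions 175–182.
Each forward site pairs with the reverse site to give a product ending at position 182: sizes 133, 116 bp.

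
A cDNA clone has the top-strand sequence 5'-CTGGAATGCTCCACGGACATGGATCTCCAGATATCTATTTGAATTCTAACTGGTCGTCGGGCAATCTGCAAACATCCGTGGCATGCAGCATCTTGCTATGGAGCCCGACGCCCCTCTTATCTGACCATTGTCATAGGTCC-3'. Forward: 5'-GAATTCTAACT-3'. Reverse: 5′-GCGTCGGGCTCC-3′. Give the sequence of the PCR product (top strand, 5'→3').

5'-GAATTCTAACTGGTCGTCGGGCAATCTGCAAACATCCGTGGCATGCAGCATCTTGCTATGGAGCCCGACGC-3'

Scanning the template, GAATTCTAACT occurs at positions 41–51; this primer anneals to the bottom strand there with its 3' end pointing downstream.
Reverse complement of the reverse primer: GGAGCCCGACGC. This occurs on the top strand at positions 100–111.
The product is the template from position 41 through 111 (71 bp).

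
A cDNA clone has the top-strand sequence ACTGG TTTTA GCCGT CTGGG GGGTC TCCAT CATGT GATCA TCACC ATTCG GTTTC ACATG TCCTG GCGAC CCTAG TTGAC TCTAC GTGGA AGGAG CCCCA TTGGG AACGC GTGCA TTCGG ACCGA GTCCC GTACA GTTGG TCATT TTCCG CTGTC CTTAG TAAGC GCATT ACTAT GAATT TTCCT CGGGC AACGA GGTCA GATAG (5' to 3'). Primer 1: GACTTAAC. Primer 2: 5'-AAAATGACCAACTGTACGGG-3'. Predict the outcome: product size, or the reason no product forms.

Primer 1 (GACTTAAC) does not match the top strand, and its reverse complement GTTAAGTC does not match either.
With no annealing site for primer 1, no amplification occurs.

No product — primer 1 has no binding site in the template.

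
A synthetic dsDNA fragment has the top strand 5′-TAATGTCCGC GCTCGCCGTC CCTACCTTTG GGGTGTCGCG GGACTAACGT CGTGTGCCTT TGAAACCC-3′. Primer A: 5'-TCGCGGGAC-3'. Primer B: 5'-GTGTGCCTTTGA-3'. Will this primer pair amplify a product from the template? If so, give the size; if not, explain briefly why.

Primer A (TCGCGGGAC) matches the top strand at positions 36–44 (3' end points downstream).
Primer B (GTGTGCCTTTGA) also matches the top strand directly, at positions 52–63 — its reverse complement TCAAAGGCACAC is not present.
Both primers anneal to the bottom strand with 3' ends pointing the same way, so neither can prime synthesis back toward the other.

No product — both primers anneal to the same strand and extend in the same direction.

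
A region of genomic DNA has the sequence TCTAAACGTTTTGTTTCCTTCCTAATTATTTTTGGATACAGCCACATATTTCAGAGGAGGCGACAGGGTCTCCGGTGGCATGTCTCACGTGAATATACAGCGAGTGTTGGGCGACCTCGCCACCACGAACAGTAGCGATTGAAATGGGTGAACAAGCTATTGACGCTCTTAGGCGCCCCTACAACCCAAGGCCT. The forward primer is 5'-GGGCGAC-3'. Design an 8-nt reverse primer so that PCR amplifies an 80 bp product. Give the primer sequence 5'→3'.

The forward primer binds at positions 109–115, so an 80 bp product ends at position 109 + 80 − 1 = 188.
The reverse primer anneals to the top strand over positions 181–188, i.e. to ACAACCCA.
Its sequence written 5'→3' is the reverse complement: TGGGTTGT.

5'-TGGGTTGT-3'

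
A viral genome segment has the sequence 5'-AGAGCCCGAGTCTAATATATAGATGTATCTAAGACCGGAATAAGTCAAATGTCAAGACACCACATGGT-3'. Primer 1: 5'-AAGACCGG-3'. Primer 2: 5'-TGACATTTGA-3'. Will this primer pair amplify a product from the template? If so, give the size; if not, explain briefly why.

Yes — a 24 bp product.

Primer 1 (AAGACCGG) matches the top strand at positions 31–38; it acts as a forward primer.
Primer 2's reverse complement is TCAAATGTCA, matching the top strand at positions 45–54; it acts as a reverse primer.
The 3' ends face each other across positions 31–54, giving a 24 bp product.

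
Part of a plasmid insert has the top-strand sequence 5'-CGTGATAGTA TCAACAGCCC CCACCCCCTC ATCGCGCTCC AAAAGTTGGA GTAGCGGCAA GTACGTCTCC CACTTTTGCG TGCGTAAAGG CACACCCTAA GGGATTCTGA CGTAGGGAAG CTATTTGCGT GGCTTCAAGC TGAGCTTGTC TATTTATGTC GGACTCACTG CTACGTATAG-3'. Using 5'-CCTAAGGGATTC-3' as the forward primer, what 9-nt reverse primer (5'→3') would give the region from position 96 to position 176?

The product's 3' end on the top strand is position 176.
The reverse primer anneals to the top strand over positions 168–176, i.e. to CTGCTACGT.
Its sequence written 5'→3' is the reverse complement: ACGTAGCAG.

5'-ACGTAGCAG-3'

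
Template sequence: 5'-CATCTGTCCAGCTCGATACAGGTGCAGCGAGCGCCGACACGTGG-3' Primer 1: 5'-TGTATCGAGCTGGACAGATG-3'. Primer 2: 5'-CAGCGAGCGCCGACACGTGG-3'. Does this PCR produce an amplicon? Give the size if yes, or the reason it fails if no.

No product — the primers' 3' ends point away from each other.

Primer 1 (TGTATCGAGCTGGACAGATG) has reverse complement CATCTGTCCAGCTCGATACA, which matches the top strand at positions 1–20; primer 1 anneals to the top strand there with its 3' end pointing upstream toward position 1.
Primer 2 (CAGCGAGCGCCGACACGTGG) matches the top strand directly at positions 25–44; it anneals to the bottom strand with its 3' end pointing downstream toward position 44.
The 3' ends diverge (primer 1 extends toward position 1, primer 2 toward position 44), so the primers never converge on a shared product.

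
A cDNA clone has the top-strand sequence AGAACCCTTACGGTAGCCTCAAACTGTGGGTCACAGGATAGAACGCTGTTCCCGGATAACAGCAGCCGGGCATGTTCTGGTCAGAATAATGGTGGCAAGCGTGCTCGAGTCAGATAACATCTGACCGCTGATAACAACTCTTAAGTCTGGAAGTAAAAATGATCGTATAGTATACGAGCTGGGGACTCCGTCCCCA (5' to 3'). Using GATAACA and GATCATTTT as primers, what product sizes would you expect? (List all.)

110 bp, 52 bp, 35 bp

The forward primer GATAACA matches the top strand at positions 55–61, 113–119, 130–136.
The reverse primer's reverse complement is AAAATGATC, matching at positions 156–164.
Each forward site pairs with the reverse site to give a product ending at position 164: sizes 110, 52, 35 bp.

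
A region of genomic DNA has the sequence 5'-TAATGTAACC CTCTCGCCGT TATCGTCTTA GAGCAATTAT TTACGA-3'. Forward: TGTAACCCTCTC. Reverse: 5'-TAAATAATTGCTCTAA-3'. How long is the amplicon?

Scanning the template, TGTAACCCTCTC occurs at positions 4–15; this primer anneals to the bottom strand there with its 3' end pointing downstream.
The reverse primer's reverse complement is TTAGAGCAATTATTTA, which matches the template at positions 28–43.
Product length = (reverse-primer end) − (forward-primer start) + 1 = 43 − 4 + 1 = 40 bp.

40 bp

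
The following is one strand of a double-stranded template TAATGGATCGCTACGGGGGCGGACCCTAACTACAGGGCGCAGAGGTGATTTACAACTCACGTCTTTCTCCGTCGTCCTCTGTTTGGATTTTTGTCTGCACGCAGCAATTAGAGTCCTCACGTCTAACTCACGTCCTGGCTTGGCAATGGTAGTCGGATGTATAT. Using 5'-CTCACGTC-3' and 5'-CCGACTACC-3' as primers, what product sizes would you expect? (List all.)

101 bp, 41 bp, 30 bp

The forward primer CTCACGTC matches the top strand at positions 56–63, 116–123, 127–134.
The reverse primer's reverse complement is GGTAGTCGG, matching at positions 148–156.
Each forward site pairs with the reverse site to give a product ending at position 156: sizes 101, 41, 30 bp.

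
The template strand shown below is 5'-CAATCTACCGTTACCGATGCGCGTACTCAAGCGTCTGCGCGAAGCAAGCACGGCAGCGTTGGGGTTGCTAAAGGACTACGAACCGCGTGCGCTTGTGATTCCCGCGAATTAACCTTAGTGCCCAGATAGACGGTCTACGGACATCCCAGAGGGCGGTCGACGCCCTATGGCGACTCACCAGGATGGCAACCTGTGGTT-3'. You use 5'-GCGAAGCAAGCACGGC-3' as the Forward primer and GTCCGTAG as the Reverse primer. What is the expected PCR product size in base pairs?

Scanning the template, GCGAAGCAAGCACGGC occurs at positions 39–54; this primer anneals to the bottom strand there with its 3' end pointing downstream.
The reverse primer's reverse complement is CTACGGAC, which matches the template at positions 135–142.
The product runs from position 39 to position 142, so its length is 142 − 39 + 1 = 104 bp.

104 bp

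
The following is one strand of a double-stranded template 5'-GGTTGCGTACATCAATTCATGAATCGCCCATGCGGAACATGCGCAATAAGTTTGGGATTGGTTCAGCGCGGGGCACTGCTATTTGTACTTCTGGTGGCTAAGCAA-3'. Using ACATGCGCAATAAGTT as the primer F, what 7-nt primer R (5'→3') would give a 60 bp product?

5'-CACCAGA-3'

The forward primer binds at positions 37–52, so a 60 bp product ends at position 37 + 60 − 1 = 96.
The reverse primer anneals to the top strand over positions 90–96, i.e. to TCTGGTG.
Its sequence written 5'→3' is the reverse complement: CACCAGA.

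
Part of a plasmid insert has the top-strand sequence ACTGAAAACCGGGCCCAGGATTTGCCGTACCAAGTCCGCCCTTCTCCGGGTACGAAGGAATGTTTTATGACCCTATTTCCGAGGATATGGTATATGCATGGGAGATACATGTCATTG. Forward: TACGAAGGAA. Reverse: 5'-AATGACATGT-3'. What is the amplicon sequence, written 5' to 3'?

Forward primer TACGAAGGAA is found on the top strand at positions 51–60.
Taking the reverse complement of AATGACATGT gives ACATGTCATT, found at positions 107–116 on the template; the primer anneals here to the top strand with its 3' end pointing upstream.
The product is the template from position 51 through 116 (66 bp).

5'-TACGAAGGAATGTTTTATGACCCTATTTCCGAGGATATGGTATATGCATGGGAGATACATGTCATT-3'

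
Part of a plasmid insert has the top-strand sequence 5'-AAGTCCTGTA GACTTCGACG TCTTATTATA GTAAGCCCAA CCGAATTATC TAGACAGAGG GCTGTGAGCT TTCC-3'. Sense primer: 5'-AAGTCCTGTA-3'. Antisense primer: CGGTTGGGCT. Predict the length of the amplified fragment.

Forward primer AAGTCCTGTA is found on the top strand at positions 1–10.
Taking the reverse complement of CGGTTGGGCT gives AGCCCAACCG, found at positions 34–43 on the template; the primer anneals here to the top strand with its 3' end pointing upstream.
Amplicon spans positions 1–43: 43 bp.

43 bp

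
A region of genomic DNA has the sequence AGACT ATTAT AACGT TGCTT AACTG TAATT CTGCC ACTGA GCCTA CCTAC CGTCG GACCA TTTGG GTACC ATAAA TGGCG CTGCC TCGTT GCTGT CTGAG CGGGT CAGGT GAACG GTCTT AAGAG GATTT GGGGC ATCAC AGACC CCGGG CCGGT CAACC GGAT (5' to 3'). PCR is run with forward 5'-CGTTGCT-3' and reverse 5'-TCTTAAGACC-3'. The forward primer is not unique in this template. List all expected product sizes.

112 bp, 38 bp

The forward primer CGTTGCT matches the top strand at positions 13–19, 87–93.
The reverse primer's reverse complement is GGTCTTAAGA, matching at positions 115–124.
Each forward site pairs with the reverse site to give a product ending at position 124: sizes 112, 38 bp.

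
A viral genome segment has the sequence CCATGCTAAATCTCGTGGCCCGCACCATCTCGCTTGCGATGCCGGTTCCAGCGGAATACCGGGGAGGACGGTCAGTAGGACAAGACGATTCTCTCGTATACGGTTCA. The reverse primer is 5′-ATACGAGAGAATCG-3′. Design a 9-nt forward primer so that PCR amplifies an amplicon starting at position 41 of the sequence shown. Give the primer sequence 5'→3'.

The reverse primer's reverse complement CGATTCTCTCGTAT matches the template at positions 86–99; the product starts at position 41.
The forward primer is identical to the top strand over positions 41–49: GCCGGTTCC.

5'-GCCGGTTCC-3'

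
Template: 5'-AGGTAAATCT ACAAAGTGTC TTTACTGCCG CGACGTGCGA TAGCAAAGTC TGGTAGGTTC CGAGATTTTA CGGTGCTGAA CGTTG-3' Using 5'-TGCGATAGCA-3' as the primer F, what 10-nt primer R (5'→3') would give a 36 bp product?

The forward primer binds at positions 36–45, so a 36 bp product ends at position 36 + 36 − 1 = 71.
The reverse primer anneals to the top strand over positions 62–71, i.e. to GAGATTTTAC.
Its sequence written 5'→3' is the reverse complement: GTAAAATCTC.

5'-GTAAAATCTC-3'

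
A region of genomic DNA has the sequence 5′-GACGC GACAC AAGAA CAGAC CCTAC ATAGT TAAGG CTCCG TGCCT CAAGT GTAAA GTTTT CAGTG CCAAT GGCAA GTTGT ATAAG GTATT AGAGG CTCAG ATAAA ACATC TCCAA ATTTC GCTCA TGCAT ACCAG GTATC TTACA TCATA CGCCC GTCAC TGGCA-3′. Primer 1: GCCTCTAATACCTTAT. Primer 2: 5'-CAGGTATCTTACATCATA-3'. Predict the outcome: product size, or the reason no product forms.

Primer 1 (GCCTCTAATACCTTAT) has reverse complement ATAAGGTATTAGAGGC, which matches the top strand at positions 81–96; primer 1 anneals to the top strand there with its 3' end pointing upstream toward position 81.
Primer 2 (CAGGTATCTTACATCATA) matches the top strand directly at positions 133–150; it anneals to the bottom strand with its 3' end pointing downstream toward position 150.
The 3' ends diverge (primer 1 extends toward position 1, primer 2 toward position 165), so the primers never converge on a shared product.

No product — the primers' 3' ends point away from each other.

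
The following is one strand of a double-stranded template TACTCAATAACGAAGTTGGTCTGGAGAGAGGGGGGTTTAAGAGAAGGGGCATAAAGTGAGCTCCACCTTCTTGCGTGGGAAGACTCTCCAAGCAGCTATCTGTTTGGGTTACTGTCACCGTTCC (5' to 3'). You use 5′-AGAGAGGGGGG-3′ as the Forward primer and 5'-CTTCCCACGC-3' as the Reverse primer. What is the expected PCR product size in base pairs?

58 bp

Forward primer AGAGAGGGGGG is found on the top strand at positions 25–35.
The reverse primer's reverse complement is GCGTGGGAAG, which matches the template at positions 73–82.
Product length = (reverse-primer end) − (forward-primer start) + 1 = 82 − 25 + 1 = 58 bp.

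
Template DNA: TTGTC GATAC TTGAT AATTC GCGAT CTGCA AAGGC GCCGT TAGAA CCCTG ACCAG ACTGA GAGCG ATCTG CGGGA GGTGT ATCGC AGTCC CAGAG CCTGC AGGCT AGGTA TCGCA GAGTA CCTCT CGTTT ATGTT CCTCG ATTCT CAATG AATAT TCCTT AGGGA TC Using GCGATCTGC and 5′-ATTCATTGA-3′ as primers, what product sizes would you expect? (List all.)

The forward primer GCGATCTGC matches the top strand at positions 21–29, 63–71.
The reverse primer's reverse complement is TCAATGAAT, matching at positions 145–153.
Each forward site pairs with the reverse site to give a product ending at position 153: sizes 133, 91 bp.

133 bp, 91 bp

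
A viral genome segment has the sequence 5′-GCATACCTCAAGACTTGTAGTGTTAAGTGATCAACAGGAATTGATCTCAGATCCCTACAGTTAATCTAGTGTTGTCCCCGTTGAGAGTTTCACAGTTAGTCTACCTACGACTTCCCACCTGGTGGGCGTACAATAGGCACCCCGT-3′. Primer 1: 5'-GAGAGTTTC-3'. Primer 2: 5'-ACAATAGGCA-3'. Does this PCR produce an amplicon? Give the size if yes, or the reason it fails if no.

Primer 1 (GAGAGTTTC) matches the top strand at positions 83–91 (3' end points downstream).
Primer 2 (ACAATAGGCA) also matches the top strand directly, at positions 130–139 — its reverse complement TGCCTATTGT is not present.
Both primers anneal to the bottom strand with 3' ends pointing the same way, so neither can prime synthesis back toward the other.

No product — both primers anneal to the same strand and extend in the same direction.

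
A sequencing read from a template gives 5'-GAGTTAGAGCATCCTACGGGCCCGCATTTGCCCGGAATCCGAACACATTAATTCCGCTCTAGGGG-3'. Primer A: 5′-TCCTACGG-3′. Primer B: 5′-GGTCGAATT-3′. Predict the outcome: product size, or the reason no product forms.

Primer B (GGTCGAATT) does not match the top strand, and its reverse complement AATTCGACC does not match either.
With no annealing site for primer B, no amplification occurs.

No product — primer B has no binding site in the template.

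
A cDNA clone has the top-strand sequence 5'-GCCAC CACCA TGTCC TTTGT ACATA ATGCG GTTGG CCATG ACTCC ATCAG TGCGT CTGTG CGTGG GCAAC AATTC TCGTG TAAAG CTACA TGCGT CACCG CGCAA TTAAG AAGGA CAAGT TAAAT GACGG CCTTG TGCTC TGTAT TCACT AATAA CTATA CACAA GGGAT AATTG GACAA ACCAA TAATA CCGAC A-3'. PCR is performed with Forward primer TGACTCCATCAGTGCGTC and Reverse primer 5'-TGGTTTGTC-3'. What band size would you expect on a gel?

146 bp

Forward primer TGACTCCATCAGTGCGTC is found on the top strand at positions 39–56.
The reverse primer's reverse complement is GACAAACCA, which matches the template at positions 176–184.
Amplicon spans positions 39–184: 146 bp.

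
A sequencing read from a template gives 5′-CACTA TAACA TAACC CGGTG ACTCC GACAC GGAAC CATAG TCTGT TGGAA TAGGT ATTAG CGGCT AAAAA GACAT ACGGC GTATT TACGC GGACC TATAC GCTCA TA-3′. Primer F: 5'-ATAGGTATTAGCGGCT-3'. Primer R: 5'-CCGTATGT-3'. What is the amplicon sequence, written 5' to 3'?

5'-ATAGGTATTAGCGGCTAAAAAGACATACGG-3'

Scanning the template, ATAGGTATTAGCGGCT occurs at positions 50–65; this primer anneals to the bottom strand there with its 3' end pointing downstream.
Reverse complement of the reverse primer: ACATACGG. This occurs on the top strand at positions 72–79.
The product is the template from position 50 through 79 (30 bp).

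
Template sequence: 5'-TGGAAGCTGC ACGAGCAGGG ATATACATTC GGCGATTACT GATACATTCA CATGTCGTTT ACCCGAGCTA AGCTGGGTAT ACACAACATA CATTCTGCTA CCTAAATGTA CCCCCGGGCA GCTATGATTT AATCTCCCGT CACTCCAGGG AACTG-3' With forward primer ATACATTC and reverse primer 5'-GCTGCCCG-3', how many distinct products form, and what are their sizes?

Three products: 100 bp, 81 bp, 35 bp

The forward primer ATACATTC matches the top strand at positions 23–30, 42–49, 88–95.
The reverse primer's reverse complement is CGGGCAGC, matching at positions 115–122.
Each forward site pairs with the reverse site to give a product ending at position 122: sizes 100, 81, 35 bp.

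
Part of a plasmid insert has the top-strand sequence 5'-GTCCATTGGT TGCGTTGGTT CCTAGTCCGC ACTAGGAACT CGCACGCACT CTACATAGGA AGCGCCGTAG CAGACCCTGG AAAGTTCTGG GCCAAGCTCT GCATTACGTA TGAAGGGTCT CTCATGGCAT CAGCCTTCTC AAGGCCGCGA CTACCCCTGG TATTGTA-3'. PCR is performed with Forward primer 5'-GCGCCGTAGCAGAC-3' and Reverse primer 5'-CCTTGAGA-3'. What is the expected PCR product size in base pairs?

83 bp

Scanning the template, GCGCCGTAGCAGAC occurs at positions 62–75; this primer anneals to the bottom strand there with its 3' end pointing downstream.
Reverse complement of the reverse primer: TCTCAAGG. This occurs on the top strand at positions 137–144.
Amplicon spans positions 62–144: 83 bp.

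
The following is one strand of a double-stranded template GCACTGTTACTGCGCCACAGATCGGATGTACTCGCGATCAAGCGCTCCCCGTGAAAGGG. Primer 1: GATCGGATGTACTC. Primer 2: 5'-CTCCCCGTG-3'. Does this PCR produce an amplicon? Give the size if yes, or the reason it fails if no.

Primer 1 (GATCGGATGTACTC) matches the top strand at positions 20–33 (3' end points downstream).
Primer 2 (CTCCCCGTG) also matches the top strand directly, at positions 45–53 — its reverse complement CACGGGGAG is not present.
Both primers anneal to the bottom strand with 3' ends pointing the same way, so neither can prime synthesis back toward the other.

No product — both primers anneal to the same strand and extend in the same direction.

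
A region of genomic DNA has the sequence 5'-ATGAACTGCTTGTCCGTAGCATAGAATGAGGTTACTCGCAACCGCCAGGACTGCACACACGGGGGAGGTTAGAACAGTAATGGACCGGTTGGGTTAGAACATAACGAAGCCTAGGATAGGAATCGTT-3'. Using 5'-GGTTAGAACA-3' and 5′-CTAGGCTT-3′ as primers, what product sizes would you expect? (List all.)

48 bp, 23 bp

The forward primer GGTTAGAACA matches the top strand at positions 67–76, 92–101.
The reverse primer's reverse complement is AAGCCTAG, matching at positions 107–114.
Each forward site pairs with the reverse site to give a product ending at position 114: sizes 48, 23 bp.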